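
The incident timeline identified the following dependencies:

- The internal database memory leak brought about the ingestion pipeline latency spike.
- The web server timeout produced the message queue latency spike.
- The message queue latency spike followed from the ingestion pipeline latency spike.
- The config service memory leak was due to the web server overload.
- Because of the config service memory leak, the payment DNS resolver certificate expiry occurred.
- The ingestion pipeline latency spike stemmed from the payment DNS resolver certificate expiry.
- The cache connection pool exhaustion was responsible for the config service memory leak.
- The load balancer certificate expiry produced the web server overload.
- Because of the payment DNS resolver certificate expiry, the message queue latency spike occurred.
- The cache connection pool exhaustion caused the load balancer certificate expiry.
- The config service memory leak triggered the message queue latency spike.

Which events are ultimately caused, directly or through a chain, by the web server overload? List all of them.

Direct effects: the config service memory leak.
2 steps out: the payment DNS resolver certificate expiry, the message queue latency spike.
3 steps out: the ingestion pipeline latency spike.
Not reachable from it: the cache connection pool exhaustion, the load balancer certificate expiry, the internal database memory leak, the web server timeout.

the config service memory leak, the ingestion pipeline latency spike, the message queue latency spike, the payment DNS resolver certificate expiry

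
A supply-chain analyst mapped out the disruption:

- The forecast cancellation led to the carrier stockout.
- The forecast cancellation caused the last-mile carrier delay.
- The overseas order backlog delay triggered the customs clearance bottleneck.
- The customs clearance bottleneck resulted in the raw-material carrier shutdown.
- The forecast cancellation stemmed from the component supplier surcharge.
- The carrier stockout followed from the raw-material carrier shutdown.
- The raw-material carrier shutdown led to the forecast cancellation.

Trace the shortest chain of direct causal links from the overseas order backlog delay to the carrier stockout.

the overseas order backlog delay → the customs clearance bottleneck
the customs clearance bottleneck → the raw-material carrier shutdown
the raw-material carrier shutdown → the carrier stockout
Length: 3 steps.

the overseas order backlog delay → the customs clearance bottleneck → the raw-material carrier shutdown → the carrier stockout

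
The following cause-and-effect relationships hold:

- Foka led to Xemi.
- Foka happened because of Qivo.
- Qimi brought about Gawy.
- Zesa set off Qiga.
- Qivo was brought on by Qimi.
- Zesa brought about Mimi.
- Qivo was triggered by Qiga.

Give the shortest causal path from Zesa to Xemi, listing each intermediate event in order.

Zesa → Qiga → Qivo → Foka → Xemi

Zesa → Qiga
Qiga → Qivo
Qivo → Foka
Foka → Xemi
Length: 4 steps.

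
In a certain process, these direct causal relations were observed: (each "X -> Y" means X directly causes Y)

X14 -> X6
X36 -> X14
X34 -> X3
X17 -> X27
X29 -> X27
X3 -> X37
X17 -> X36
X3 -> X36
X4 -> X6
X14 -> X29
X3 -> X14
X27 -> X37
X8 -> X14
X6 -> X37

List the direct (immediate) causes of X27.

X17, X29

Upstream contributors include X34, X3, X36, X8, X14, but only X17, X29 feed directly into X27.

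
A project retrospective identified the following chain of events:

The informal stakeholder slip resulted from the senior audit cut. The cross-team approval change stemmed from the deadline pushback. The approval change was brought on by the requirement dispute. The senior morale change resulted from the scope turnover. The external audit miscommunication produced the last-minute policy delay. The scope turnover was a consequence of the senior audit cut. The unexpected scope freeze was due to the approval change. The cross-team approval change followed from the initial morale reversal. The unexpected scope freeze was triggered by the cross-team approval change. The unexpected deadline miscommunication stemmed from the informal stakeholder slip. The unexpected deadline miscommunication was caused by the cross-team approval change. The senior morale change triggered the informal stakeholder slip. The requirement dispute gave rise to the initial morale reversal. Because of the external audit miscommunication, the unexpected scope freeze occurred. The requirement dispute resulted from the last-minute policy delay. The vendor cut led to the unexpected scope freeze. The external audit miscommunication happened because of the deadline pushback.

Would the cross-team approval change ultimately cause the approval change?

No

The cross-team approval change leads to the unexpected deadline miscommunication, the unexpected scope freeze; the approval change is not among them.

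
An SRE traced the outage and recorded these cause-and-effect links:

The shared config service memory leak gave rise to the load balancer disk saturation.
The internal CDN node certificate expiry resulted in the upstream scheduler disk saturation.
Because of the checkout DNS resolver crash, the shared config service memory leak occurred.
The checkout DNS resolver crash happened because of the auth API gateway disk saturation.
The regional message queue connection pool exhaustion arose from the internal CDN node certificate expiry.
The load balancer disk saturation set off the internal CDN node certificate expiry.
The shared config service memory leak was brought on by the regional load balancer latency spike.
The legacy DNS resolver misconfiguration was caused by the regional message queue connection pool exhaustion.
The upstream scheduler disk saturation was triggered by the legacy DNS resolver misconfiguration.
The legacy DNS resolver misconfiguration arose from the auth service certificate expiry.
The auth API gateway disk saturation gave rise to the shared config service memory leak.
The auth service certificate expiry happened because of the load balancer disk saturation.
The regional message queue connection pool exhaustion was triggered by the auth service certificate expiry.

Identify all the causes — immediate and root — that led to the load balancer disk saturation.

Immediate cause of the load balancer disk saturation: the shared config service memory leak.
Further upstream: the regional load balancer latency spike, the auth API gateway disk saturation, the checkout DNS resolver crash.

the auth API gateway disk saturation, the checkout DNS resolver crash, the regional load balancer latency spike, the shared config service memory leak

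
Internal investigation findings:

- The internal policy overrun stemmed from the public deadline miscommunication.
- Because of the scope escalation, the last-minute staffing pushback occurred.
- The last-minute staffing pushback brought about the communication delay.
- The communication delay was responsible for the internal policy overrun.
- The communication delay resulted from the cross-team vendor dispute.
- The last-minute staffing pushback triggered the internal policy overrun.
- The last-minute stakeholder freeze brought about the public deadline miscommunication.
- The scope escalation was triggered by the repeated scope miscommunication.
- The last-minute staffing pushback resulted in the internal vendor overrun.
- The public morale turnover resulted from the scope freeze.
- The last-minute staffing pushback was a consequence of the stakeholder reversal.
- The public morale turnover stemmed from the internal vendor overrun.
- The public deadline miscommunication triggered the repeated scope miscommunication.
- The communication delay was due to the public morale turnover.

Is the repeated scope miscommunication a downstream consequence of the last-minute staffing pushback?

No

The last-minute staffing pushback leads to the internal vendor overrun, the public morale turnover, the communication delay, the internal policy overrun; the repeated scope miscommunication is not among them.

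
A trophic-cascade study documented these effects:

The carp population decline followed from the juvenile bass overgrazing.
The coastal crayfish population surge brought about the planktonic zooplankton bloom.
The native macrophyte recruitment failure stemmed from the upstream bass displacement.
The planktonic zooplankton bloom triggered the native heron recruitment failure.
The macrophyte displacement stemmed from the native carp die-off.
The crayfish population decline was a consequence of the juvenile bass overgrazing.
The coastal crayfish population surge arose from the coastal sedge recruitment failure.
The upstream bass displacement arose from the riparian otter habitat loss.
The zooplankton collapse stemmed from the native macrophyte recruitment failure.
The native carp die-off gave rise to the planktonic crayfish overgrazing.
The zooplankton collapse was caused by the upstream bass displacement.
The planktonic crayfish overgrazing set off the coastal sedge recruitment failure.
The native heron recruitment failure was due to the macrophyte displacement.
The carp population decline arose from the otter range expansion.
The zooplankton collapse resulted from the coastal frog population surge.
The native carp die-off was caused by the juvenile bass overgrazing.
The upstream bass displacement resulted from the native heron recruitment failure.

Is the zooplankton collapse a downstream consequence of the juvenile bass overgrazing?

There is a causal chain: the juvenile bass overgrazing → the native carp die-off → the macrophyte displacement → the native heron recruitment failure → the upstream bass displacement → the zooplankton collapse.

Yes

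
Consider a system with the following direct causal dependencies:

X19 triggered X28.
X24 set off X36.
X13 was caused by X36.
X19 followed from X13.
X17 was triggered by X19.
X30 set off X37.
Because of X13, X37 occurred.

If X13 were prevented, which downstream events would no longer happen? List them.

X17, X19, X28

Downstream of X13: X19, X17, X28, X37.
Of those, still caused via another path: X37.
The remainder have no surviving cause.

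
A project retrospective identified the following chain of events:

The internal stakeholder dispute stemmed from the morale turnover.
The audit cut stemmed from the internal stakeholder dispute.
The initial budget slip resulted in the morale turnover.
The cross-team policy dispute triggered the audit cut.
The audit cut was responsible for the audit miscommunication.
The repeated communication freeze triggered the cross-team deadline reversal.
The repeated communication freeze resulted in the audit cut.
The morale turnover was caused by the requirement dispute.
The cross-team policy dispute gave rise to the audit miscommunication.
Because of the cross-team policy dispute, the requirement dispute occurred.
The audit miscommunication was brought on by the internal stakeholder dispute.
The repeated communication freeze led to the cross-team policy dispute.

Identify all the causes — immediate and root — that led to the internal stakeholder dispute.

the cross-team policy dispute, the initial budget slip, the morale turnover, the repeated communication freeze, the requirement dispute

Immediate cause of the internal stakeholder dispute: the morale turnover.
Further upstream: the repeated communication freeze, the cross-team policy dispute, the requirement dispute, the initial budget slip.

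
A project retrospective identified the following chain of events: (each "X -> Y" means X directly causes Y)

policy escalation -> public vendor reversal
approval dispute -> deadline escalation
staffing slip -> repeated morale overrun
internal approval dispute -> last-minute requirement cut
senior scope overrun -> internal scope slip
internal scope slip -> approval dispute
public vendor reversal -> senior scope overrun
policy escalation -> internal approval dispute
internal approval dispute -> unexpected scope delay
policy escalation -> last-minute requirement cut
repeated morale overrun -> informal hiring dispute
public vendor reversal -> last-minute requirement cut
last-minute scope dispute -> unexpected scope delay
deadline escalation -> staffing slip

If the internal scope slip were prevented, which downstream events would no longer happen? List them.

Downstream of the internal scope slip: the approval dispute, the deadline escalation, the staffing slip, the repeated morale overrun, the informal hiring dispute.

the approval dispute, the deadline escalation, the informal hiring dispute, the repeated morale overrun, the staffing slip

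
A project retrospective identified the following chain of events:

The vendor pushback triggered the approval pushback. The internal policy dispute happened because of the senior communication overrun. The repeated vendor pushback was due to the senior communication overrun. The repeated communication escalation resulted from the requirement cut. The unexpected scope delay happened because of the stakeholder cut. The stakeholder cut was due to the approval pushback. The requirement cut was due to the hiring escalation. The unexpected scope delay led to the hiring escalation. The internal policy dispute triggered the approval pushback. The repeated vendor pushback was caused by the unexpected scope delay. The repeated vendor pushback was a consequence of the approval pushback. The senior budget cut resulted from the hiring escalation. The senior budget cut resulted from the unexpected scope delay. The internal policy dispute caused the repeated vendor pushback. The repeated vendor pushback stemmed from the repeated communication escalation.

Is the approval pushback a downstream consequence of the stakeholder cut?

No

The stakeholder cut leads to the unexpected scope delay, the hiring escalation, the requirement cut, the repeated communication escalation, the repeated vendor pushback, the senior budget cut; the approval pushback is not among them.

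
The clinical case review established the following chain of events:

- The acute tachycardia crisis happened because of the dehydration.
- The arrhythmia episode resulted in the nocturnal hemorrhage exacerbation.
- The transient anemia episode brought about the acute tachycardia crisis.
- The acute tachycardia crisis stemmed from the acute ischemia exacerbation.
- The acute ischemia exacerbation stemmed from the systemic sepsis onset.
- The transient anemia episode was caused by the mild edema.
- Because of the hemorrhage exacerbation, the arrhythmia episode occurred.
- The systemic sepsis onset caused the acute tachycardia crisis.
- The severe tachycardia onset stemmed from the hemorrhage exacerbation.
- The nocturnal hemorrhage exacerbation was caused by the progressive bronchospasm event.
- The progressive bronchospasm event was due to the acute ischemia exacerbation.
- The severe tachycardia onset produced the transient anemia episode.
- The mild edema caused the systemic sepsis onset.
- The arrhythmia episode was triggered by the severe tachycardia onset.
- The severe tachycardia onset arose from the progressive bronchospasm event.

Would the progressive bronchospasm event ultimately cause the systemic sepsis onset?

No

The progressive bronchospasm event leads to the severe tachycardia onset, the transient anemia episode, the acute tachycardia crisis, the arrhythmia episode, the nocturnal hemorrhage exacerbation; the systemic sepsis onset is not among them.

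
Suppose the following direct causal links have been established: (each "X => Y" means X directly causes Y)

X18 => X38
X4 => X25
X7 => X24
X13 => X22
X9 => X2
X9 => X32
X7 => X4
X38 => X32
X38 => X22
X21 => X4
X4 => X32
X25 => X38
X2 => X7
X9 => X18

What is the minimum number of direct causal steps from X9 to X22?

3

Shortest chain: X9 → X18 → X38 → X22.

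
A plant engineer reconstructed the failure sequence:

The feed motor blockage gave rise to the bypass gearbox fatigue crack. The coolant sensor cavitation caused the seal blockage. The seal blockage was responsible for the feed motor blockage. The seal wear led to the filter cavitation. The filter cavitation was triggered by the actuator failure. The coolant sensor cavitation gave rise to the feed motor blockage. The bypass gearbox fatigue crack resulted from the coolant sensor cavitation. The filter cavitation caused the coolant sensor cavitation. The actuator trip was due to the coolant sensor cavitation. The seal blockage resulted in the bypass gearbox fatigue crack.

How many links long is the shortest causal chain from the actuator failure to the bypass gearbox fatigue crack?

3

Shortest chain: the actuator failure → the filter cavitation → the coolant sensor cavitation → the bypass gearbox fatigue crack.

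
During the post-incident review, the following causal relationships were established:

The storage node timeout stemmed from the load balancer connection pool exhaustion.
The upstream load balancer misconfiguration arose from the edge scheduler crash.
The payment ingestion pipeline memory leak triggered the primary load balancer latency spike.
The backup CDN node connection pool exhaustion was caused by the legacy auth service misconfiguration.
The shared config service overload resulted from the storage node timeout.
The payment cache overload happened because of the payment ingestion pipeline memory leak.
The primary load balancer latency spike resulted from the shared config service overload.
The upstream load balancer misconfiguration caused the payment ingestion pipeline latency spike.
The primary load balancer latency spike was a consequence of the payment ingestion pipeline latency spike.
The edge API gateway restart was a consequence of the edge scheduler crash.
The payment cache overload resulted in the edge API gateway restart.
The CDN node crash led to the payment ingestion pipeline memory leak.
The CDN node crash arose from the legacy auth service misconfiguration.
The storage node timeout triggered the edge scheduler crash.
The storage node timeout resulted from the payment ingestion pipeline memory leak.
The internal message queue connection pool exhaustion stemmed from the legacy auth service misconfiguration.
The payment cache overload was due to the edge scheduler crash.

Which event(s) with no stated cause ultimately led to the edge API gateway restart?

Tracing upstream from the edge API gateway restart: the edge API gateway restart ← the payment cache overload ← the payment ingestion pipeline memory leak ← the CDN node crash ← the legacy auth service misconfiguration.
A separate upstream branch: the edge API gateway restart ← the edge scheduler crash ← the storage node timeout ← the load balancer connection pool exhaustion.
Each of those chain origins has no stated cause.

the legacy auth service misconfiguration, the load balancer connection pool exhaustion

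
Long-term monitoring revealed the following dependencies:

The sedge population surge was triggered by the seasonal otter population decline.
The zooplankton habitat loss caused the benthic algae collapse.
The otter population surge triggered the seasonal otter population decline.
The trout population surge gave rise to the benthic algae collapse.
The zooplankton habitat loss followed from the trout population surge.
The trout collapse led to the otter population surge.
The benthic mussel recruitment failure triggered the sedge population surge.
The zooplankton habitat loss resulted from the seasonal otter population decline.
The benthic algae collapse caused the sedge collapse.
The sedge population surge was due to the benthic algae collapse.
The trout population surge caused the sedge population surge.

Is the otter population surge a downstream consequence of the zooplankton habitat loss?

The zooplankton habitat loss leads to the benthic algae collapse, the sedge collapse, the sedge population surge; the otter population surge is not among them.

No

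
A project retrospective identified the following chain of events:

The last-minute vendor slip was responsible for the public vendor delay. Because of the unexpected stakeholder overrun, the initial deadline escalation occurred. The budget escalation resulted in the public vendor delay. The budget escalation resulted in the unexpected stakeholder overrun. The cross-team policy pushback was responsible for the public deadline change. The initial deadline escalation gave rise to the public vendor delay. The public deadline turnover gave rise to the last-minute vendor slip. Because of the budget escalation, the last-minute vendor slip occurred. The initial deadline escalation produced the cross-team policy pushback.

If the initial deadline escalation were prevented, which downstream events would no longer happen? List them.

Downstream of the initial deadline escalation: the cross-team policy pushback, the public deadline change, the public vendor delay.
Of those, still caused via another path: the public vendor delay.
The remainder have no surviving cause.

the cross-team policy pushback, the public deadline change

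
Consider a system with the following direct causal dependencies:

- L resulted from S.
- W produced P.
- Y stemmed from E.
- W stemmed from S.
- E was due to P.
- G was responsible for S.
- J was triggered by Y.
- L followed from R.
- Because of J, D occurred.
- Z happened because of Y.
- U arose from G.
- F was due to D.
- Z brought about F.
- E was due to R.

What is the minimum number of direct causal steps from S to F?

6

Shortest chain: S → W → P → E → Y → Z → F.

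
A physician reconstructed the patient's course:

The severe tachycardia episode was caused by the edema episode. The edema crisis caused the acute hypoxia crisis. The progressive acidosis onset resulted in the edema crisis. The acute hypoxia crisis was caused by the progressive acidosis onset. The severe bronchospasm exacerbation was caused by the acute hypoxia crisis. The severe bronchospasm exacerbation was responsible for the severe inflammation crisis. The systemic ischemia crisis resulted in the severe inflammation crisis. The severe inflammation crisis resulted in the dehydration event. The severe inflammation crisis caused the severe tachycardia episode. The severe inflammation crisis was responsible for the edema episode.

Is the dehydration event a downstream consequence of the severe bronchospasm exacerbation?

Yes

There is a causal chain: the severe bronchospasm exacerbation → the severe inflammation crisis → the dehydration event.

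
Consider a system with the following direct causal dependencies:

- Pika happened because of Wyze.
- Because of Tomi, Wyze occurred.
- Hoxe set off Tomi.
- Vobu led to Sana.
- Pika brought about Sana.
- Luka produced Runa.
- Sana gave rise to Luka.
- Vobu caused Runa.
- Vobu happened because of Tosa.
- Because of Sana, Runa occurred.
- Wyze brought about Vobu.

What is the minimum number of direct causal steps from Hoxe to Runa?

4

Shortest chain: Hoxe → Tomi → Wyze → Vobu → Runa.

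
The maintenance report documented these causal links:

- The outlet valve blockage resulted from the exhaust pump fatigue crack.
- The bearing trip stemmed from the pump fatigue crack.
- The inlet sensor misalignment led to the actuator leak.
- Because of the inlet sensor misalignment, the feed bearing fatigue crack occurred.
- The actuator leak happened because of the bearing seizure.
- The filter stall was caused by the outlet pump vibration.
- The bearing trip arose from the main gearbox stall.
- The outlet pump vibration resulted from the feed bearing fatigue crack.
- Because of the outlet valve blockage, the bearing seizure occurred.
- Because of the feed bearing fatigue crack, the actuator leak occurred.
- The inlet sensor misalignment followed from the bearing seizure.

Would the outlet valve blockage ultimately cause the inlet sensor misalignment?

There is a causal chain: the outlet valve blockage → the bearing seizure → the inlet sensor misalignment.

Yes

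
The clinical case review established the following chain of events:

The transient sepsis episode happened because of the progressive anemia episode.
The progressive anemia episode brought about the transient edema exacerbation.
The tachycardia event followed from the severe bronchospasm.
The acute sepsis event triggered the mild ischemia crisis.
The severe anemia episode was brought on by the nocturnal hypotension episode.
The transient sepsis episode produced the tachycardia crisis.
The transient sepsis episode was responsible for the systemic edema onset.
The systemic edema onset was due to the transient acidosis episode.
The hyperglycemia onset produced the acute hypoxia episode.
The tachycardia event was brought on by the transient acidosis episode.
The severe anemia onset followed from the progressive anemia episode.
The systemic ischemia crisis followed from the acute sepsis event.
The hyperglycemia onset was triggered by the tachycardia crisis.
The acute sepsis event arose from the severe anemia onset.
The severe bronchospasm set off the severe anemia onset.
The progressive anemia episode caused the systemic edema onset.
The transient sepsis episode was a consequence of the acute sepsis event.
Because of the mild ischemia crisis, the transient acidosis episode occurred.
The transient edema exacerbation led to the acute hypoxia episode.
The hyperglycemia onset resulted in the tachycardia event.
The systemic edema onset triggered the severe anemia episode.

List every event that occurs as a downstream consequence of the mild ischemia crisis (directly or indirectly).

Direct effects: the transient acidosis episode.
2 steps out: the systemic edema onset, the tachycardia event.
3 steps out: the severe anemia episode.
Not reachable from it: the severe bronchospasm, the progressive anemia episode, the severe anemia onset, the acute sepsis event, the transient sepsis episode, the nocturnal hypotension episode, the tachycardia crisis, the transient edema exacerbation, the hyperglycemia onset, the systemic ischemia crisis, the acute hypoxia episode.

the severe anemia episode, the systemic edema onset, the tachycardia event, the transient acidosis episode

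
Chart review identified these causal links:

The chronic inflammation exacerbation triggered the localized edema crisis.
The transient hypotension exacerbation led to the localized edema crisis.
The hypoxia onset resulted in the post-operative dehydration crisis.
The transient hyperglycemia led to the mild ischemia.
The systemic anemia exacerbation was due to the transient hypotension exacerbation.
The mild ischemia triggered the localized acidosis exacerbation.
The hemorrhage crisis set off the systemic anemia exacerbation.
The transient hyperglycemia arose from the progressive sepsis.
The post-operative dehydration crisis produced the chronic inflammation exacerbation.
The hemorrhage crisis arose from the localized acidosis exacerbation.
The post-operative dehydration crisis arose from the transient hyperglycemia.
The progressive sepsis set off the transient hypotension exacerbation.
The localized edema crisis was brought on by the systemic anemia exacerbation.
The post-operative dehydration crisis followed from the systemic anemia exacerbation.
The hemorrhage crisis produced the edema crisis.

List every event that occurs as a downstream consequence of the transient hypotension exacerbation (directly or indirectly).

the chronic inflammation exacerbation, the localized edema crisis, the post-operative dehydration crisis, the systemic anemia exacerbation

Direct effects: the systemic anemia exacerbation, the localized edema crisis.
2 steps out: the post-operative dehydration crisis.
3 steps out: the chronic inflammation exacerbation.
Not reachable from it: the progressive sepsis, the transient hyperglycemia, the mild ischemia, the localized acidosis exacerbation, the hemorrhage crisis, the edema crisis, the hypoxia onset.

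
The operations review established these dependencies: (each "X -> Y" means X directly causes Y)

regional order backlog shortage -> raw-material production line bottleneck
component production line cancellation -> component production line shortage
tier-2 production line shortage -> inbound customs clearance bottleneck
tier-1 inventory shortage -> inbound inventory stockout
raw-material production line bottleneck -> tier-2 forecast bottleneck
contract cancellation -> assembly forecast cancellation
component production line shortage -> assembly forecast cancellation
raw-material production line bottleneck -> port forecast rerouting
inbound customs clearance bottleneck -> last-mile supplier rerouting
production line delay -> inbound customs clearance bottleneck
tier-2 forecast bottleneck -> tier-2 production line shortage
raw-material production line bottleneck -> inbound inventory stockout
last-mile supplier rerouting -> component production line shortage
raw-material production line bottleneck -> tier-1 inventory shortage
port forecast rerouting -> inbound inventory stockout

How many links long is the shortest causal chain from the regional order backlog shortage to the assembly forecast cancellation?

7

Shortest chain: the regional order backlog shortage → the raw-material production line bottleneck → the tier-2 forecast bottleneck → the tier-2 production line shortage → the inbound customs clearance bottleneck → the last-mile supplier rerouting → the component production line shortage → the assembly forecast cancellation.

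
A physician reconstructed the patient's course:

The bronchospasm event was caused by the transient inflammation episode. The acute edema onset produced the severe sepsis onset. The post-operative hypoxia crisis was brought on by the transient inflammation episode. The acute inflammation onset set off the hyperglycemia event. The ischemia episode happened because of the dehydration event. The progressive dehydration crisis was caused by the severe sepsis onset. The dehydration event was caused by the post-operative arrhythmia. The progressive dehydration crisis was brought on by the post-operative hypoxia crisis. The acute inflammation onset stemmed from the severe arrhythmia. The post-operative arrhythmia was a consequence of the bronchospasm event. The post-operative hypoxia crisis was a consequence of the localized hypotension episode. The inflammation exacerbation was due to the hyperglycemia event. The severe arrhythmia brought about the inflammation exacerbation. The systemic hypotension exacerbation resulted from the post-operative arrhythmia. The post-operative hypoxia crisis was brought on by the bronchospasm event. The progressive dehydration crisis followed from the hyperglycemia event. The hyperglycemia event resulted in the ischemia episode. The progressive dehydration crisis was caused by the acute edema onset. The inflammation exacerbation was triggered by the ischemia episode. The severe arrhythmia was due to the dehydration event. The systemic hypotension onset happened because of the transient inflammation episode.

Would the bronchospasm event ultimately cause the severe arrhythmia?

There is a causal chain: the bronchospasm event → the post-operative arrhythmia → the dehydration event → the severe arrhythmia.

Yes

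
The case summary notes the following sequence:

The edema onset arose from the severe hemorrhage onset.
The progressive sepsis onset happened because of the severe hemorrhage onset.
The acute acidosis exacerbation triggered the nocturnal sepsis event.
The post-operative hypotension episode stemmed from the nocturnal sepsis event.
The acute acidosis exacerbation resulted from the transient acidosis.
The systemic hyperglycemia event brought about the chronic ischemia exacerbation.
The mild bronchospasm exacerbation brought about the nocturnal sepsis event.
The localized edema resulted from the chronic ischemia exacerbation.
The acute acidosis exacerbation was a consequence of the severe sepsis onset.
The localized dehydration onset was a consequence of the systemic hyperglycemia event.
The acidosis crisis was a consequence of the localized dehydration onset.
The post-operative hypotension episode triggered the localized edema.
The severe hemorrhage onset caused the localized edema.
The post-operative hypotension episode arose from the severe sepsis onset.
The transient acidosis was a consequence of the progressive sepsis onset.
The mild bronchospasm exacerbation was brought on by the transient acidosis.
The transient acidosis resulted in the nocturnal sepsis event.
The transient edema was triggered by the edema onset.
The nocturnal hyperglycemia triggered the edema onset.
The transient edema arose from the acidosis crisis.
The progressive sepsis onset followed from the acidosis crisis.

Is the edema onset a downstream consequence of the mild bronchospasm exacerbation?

No

The mild bronchospasm exacerbation leads to the nocturnal sepsis event, the post-operative hypotension episode, the localized edema; the edema onset is not among them.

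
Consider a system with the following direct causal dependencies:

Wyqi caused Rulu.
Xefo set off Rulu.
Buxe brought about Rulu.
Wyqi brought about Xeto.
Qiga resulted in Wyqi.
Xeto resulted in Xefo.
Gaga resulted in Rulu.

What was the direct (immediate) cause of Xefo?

Xeto

Upstream contributors include Qiga, Wyqi, but only Xeto feeds directly into Xefo.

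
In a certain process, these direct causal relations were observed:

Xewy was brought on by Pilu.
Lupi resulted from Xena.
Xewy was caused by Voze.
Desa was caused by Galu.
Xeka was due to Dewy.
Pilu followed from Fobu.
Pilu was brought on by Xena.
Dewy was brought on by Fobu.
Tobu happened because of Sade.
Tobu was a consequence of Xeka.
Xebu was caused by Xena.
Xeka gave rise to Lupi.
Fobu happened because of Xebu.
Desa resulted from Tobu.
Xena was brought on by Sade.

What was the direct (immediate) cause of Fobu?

Upstream contributors include Sade, Xena, but only Xebu feeds directly into Fobu.

Xebu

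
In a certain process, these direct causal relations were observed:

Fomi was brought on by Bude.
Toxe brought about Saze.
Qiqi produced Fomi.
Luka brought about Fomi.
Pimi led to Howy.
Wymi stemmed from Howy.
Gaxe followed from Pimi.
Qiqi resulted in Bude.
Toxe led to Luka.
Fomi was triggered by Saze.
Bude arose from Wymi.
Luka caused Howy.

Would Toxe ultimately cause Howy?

Yes

There is a causal chain: Toxe → Luka → Howy.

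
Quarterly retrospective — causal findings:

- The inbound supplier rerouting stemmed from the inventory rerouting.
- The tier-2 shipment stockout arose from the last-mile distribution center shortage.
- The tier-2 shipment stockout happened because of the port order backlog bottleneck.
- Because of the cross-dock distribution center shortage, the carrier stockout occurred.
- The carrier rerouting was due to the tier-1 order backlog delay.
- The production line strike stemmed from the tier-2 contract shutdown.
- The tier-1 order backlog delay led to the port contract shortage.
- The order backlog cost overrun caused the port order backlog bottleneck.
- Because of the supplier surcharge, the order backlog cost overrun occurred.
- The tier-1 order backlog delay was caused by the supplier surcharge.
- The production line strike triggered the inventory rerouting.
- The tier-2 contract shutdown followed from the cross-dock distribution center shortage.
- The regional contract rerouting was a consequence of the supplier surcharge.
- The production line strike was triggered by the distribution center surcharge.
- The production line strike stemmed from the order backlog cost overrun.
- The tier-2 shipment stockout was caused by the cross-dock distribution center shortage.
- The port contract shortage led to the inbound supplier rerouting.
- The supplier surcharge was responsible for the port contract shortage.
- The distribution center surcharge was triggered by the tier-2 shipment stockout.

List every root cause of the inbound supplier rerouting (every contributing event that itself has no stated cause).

Tracing upstream from the inbound supplier rerouting: the inbound supplier rerouting ← the inventory rerouting ← the production line strike ← the tier-2 contract shutdown ← the cross-dock distribution center shortage.
A separate upstream branch: the inbound supplier rerouting ← the port contract shortage ← the supplier surcharge.
A separate upstream branch: the inbound supplier rerouting ← the inventory rerouting ← the production line strike ← the distribution center surcharge ← the tier-2 shipment stockout ← the last-mile distribution center shortage.
Each of those chain origins has no stated cause.

the cross-dock distribution center shortage, the last-mile distribution center shortage, the supplier surcharge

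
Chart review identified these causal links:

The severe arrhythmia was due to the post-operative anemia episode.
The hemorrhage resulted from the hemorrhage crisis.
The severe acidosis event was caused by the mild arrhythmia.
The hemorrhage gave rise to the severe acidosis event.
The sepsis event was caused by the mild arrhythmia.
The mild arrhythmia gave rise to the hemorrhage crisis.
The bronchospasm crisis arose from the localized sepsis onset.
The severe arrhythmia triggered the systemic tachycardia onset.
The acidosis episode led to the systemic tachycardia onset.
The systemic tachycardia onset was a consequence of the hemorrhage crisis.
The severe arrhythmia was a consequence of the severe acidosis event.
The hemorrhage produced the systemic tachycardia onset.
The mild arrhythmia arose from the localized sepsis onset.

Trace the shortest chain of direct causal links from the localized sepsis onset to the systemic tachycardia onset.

the localized sepsis onset → the mild arrhythmia → the hemorrhage crisis → the systemic tachycardia onset

the localized sepsis onset → the mild arrhythmia
the mild arrhythmia → the hemorrhage crisis
the hemorrhage crisis → the systemic tachycardia onset
Length: 3 steps.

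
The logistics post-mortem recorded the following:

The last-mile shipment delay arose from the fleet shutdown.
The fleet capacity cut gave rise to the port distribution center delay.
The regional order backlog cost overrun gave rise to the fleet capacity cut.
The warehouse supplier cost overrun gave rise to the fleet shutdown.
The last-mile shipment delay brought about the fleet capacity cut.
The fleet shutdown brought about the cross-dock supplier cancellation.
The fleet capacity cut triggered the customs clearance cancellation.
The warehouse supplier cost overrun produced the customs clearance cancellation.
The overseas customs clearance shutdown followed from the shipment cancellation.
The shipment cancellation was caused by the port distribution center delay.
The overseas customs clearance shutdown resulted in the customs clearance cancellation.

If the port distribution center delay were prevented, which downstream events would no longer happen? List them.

the overseas customs clearance shutdown, the shipment cancellation

Downstream of the port distribution center delay: the shipment cancellation, the overseas customs clearance shutdown, the customs clearance cancellation.
Of those, still caused via another path: the customs clearance cancellation.
The remainder have no surviving cause.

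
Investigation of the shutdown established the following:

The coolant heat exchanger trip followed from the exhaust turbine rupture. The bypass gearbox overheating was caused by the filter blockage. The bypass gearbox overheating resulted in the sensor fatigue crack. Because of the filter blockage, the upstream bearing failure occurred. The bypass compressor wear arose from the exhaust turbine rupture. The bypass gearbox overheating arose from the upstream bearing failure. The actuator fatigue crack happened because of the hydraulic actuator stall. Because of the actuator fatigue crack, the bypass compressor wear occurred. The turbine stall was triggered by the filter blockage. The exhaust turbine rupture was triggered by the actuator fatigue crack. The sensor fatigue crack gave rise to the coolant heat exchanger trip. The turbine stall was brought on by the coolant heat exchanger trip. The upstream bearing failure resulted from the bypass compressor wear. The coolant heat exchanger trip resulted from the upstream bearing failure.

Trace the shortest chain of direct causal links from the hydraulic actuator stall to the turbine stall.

the hydraulic actuator stall → the actuator fatigue crack → the exhaust turbine rupture → the coolant heat exchanger trip → the turbine stall

the hydraulic actuator stall → the actuator fatigue crack
the actuator fatigue crack → the exhaust turbine rupture
the exhaust turbine rupture → the coolant heat exchanger trip
the coolant heat exchanger trip → the turbine stall
Length: 4 steps.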